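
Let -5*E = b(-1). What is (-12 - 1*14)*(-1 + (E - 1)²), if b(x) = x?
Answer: 234/25 ≈ 9.3600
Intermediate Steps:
E = ⅕ (E = -⅕*(-1) = ⅕ ≈ 0.20000)
(-12 - 1*14)*(-1 + (E - 1)²) = (-12 - 1*14)*(-1 + (⅕ - 1)²) = (-12 - 14)*(-1 + (-⅘)²) = -26*(-1 + 16/25) = -26*(-9/25) = 234/25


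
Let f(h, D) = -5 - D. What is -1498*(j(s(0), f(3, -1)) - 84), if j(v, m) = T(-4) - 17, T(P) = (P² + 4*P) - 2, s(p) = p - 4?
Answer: 154294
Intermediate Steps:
s(p) = -4 + p
T(P) = -2 + P² + 4*P
j(v, m) = -19 (j(v, m) = (-2 + (-4)² + 4*(-4)) - 17 = (-2 + 16 - 16) - 17 = -2 - 17 = -19)
-1498*(j(s(0), f(3, -1)) - 84) = -1498*(-19 - 84) = -1498*(-103) = 154294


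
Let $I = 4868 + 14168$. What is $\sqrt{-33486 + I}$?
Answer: $85 i \sqrt{2} \approx 120.21 i$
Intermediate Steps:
$I = 19036$
$\sqrt{-33486 + I} = \sqrt{-33486 + 19036} = \sqrt{-14450} = 85 i \sqrt{2}$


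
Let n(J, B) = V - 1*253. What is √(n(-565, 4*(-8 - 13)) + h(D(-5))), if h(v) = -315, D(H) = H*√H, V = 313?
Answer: I*√255 ≈ 15.969*I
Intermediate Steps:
D(H) = H^(3/2)
n(J, B) = 60 (n(J, B) = 313 - 1*253 = 313 - 253 = 60)
√(n(-565, 4*(-8 - 13)) + h(D(-5))) = √(60 - 315) = √(-255) = I*√255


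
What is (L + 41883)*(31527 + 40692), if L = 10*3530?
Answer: 5574079077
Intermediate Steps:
L = 35300
(L + 41883)*(31527 + 40692) = (35300 + 41883)*(31527 + 40692) = 77183*72219 = 5574079077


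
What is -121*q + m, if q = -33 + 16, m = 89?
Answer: 2146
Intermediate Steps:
q = -17
-121*q + m = -121*(-17) + 89 = 2057 + 89 = 2146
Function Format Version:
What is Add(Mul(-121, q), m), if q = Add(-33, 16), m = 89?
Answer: 2146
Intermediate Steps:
q = -17
Add(Mul(-121, q), m) = Add(Mul(-121, -17), 89) = Add(2057, 89) = 2146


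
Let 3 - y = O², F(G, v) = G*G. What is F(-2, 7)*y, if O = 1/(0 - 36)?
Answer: 3887/324 ≈ 11.997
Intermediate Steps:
F(G, v) = G²
O = -1/36 (O = 1/(-36) = -1/36 ≈ -0.027778)
y = 3887/1296 (y = 3 - (-1/36)² = 3 - 1*1/1296 = 3 - 1/1296 = 3887/1296 ≈ 2.9992)
F(-2, 7)*y = (-2)²*(3887/1296) = 4*(3887/1296) = 3887/324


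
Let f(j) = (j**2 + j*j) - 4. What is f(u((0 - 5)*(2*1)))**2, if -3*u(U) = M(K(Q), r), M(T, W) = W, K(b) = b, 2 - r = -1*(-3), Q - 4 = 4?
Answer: 1156/81 ≈ 14.272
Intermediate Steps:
Q = 8 (Q = 4 + 4 = 8)
r = -1 (r = 2 - (-1)*(-3) = 2 - 1*3 = 2 - 3 = -1)
u(U) = 1/3 (u(U) = -1/3*(-1) = 1/3)
f(j) = -4 + 2*j**2 (f(j) = (j**2 + j**2) - 4 = 2*j**2 - 4 = -4 + 2*j**2)
f(u((0 - 5)*(2*1)))**2 = (-4 + 2*(1/3)**2)**2 = (-4 + 2*(1/9))**2 = (-4 + 2/9)**2 = (-34/9)**2 = 1156/81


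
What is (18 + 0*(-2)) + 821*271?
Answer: 222509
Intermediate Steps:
(18 + 0*(-2)) + 821*271 = (18 + 0) + 222491 = 18 + 222491 = 222509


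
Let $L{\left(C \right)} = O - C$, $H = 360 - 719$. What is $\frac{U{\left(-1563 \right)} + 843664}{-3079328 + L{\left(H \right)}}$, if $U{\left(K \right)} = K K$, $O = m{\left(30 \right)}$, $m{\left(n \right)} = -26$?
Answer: $- \frac{3286633}{3078995} \approx -1.0674$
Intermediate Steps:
$H = -359$
$O = -26$
$U{\left(K \right)} = K^{2}$
$L{\left(C \right)} = -26 - C$
$\frac{U{\left(-1563 \right)} + 843664}{-3079328 + L{\left(H \right)}} = \frac{\left(-1563\right)^{2} + 843664}{-3079328 - -333} = \frac{2442969 + 843664}{-3079328 + \left(-26 + 359\right)} = \frac{3286633}{-3079328 + 333} = \frac{3286633}{-3078995} = 3286633 \left(- \frac{1}{3078995}\right) = - \frac{3286633}{3078995}$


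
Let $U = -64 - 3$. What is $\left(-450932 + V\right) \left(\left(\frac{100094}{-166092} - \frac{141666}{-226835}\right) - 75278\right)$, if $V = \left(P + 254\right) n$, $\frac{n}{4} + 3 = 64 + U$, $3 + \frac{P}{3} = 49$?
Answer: $\frac{9325613326032351718}{269110563} \approx 3.4653 \cdot 10^{10}$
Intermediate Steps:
$U = -67$
$P = 138$ ($P = -9 + 3 \cdot 49 = -9 + 147 = 138$)
$n = -24$ ($n = -12 + 4 \left(64 - 67\right) = -12 + 4 \left(-3\right) = -12 - 12 = -24$)
$V = -9408$ ($V = \left(138 + 254\right) \left(-24\right) = 392 \left(-24\right) = -9408$)
$\left(-450932 + V\right) \left(\left(\frac{100094}{-166092} - \frac{141666}{-226835}\right) - 75278\right) = \left(-450932 - 9408\right) \left(\left(\frac{100094}{-166092} - \frac{141666}{-226835}\right) - 75278\right) = - 460340 \left(\left(100094 \left(- \frac{1}{166092}\right) - - \frac{20238}{32405}\right) - 75278\right) = - 460340 \left(\left(- \frac{50047}{83046} + \frac{20238}{32405}\right) - 75278\right) = - 460340 \left(\frac{58911913}{2691105630} - 75278\right) = \left(-460340\right) \left(- \frac{202580990703227}{2691105630}\right) = \frac{9325613326032351718}{269110563}$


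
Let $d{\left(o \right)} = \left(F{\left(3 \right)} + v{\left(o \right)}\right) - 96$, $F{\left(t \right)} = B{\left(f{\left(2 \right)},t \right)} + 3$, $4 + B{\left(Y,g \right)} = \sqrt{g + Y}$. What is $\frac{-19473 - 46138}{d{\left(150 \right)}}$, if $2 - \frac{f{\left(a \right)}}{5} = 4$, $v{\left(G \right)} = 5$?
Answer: $\frac{6036212}{8471} + \frac{65611 i \sqrt{7}}{8471} \approx 712.57 + 20.492 i$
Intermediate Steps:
$f{\left(a \right)} = -10$ ($f{\left(a \right)} = 10 - 20 = -10$)
$B{\left(Y,g \right)} = -4 + \sqrt{Y + g}$ ($B{\left(Y,g \right)} = -4 + \sqrt{g + Y} = -4 + \sqrt{Y + g}$)
$F{\left(t \right)} = -1 + \sqrt{-10 + t}$ ($F{\left(t \right)} = \left(-4 + \sqrt{-10 + t}\right) + 3 = -1 + \sqrt{-10 + t}$)
$d{\left(o \right)} = -92 + i \sqrt{7}$ ($d{\left(o \right)} = \left(\left(-1 + \sqrt{-10 + 3}\right) + 5\right) - 96 = \left(\left(-1 + \sqrt{-7}\right) + 5\right) - 96 = \left(\left(-1 + i \sqrt{7}\right) + 5\right) - 96 = \left(4 + i \sqrt{7}\right) - 96 = -92 + i \sqrt{7}$)
$\frac{-19473 - 46138}{d{\left(150 \right)}} = \frac{-19473 - 46138}{-92 + i \sqrt{7}} = - \frac{65611}{-92 + i \sqrt{7}}$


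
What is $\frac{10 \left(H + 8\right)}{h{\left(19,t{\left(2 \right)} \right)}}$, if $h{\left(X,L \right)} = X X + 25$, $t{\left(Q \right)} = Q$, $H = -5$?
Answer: $\frac{15}{193} \approx 0.07772$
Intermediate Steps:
$h{\left(X,L \right)} = 25 + X^{2}$ ($h{\left(X,L \right)} = X^{2} + 25 = 25 + X^{2}$)
$\frac{10 \left(H + 8\right)}{h{\left(19,t{\left(2 \right)} \right)}} = \frac{10 \left(-5 + 8\right)}{25 + 19^{2}} = \frac{10 \cdot 3}{25 + 361} = \frac{30}{386} = 30 \cdot \frac{1}{386} = \frac{15}{193}$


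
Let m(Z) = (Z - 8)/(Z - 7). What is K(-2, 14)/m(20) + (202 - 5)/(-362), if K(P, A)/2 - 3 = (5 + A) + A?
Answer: 28039/362 ≈ 77.456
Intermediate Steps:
K(P, A) = 16 + 4*A (K(P, A) = 6 + 2*((5 + A) + A) = 6 + 2*(5 + 2*A) = 6 + (10 + 4*A) = 16 + 4*A)
m(Z) = (-8 + Z)/(-7 + Z)
K(-2, 14)/m(20) + (202 - 5)/(-362) = (16 + 4*14)/(((-8 + 20)/(-7 + 20))) + (202 - 5)/(-362) = (16 + 56)/((12/13)) + 197*(-1/362) = 72/(((1/13)*12)) - 197/362 = 72/(12/13) - 197/362 = 72*(13/12) - 197/362 = 78 - 197/362 = 28039/362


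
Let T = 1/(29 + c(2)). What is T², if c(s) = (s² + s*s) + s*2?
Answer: 1/1681 ≈ 0.00059488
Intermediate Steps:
c(s) = 2*s + 2*s² (c(s) = (s² + s²) + 2*s = 2*s² + 2*s = 2*s + 2*s²)
T = 1/41 (T = 1/(29 + 2*2*(1 + 2)) = 1/(29 + 2*2*3) = 1/(29 + 12) = 1/41 ≈ 0.024390)
T² = (1/41)² = 1/1681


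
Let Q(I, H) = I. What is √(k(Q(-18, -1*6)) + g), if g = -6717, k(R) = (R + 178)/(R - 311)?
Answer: I*√727107437/329 ≈ 81.96*I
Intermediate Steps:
k(R) = (178 + R)/(-311 + R)
√(k(Q(-18, -1*6)) + g) = √((178 - 18)/(-311 - 18) - 6717) = √(160/(-329) - 6717) = √(-1/329*160 - 6717) = √(-160/329 - 6717) = √(-2210053/329) = I*√727107437/329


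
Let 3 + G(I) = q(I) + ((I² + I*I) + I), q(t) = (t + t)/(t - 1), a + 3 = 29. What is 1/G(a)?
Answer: 25/34427 ≈ 0.00072617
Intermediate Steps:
a = 26 (a = -3 + 29 = 26)
q(t) = 2*t/(-1 + t) (q(t) = (2*t)/(-1 + t) = 2*t/(-1 + t))
G(I) = -3 + I + 2*I² + 2*I/(-1 + I) (G(I) = -3 + (2*I/(-1 + I) + ((I² + I*I) + I)) = -3 + (2*I/(-1 + I) + ((I² + I²) + I)) = -3 + (2*I/(-1 + I) + (2*I² + I)) = -3 + (2*I/(-1 + I) + (I + 2*I²)) = -3 + (I + 2*I² + 2*I/(-1 + I)) = -3 + I + 2*I² + 2*I/(-1 + I))
1/G(a) = 1/((3 - 1*26² - 2*26 + 2*26³)/(-1 + 26)) = 1/((3 - 1*676 - 52 + 2*17576)/25) = 1/((3 - 676 - 52 + 35152)/25) = 1/((1/25)*34427) = 1/(34427/25) = 25/34427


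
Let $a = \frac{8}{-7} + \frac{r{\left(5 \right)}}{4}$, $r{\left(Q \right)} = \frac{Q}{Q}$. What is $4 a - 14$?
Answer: $- \frac{123}{7} \approx -17.571$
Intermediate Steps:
$r{\left(Q \right)} = 1$
$a = - \frac{25}{28}$ ($a = \frac{8}{-7} + 1 \cdot \frac{1}{4} = 8 \left(- \frac{1}{7}\right) + 1 \cdot \frac{1}{4} = - \frac{8}{7} + \frac{1}{4} = - \frac{25}{28} \approx -0.89286$)
$4 a - 14 = 4 \left(- \frac{25}{28}\right) - 14 = - \frac{25}{7} - 14 = - \frac{123}{7}$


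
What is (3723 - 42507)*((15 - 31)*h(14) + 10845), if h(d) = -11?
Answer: -427438464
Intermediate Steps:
(3723 - 42507)*((15 - 31)*h(14) + 10845) = (3723 - 42507)*((15 - 31)*(-11) + 10845) = -38784*(-16*(-11) + 10845) = -38784*(176 + 10845) = -38784*11021 = -427438464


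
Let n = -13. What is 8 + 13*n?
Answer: -161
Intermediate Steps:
8 + 13*n = 8 + 13*(-13) = 8 - 169 = -161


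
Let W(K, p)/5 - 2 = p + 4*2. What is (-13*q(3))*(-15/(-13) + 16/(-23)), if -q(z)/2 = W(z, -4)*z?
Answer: 24660/23 ≈ 1072.2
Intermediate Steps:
W(K, p) = 50 + 5*p (W(K, p) = 10 + 5*(p + 4*2) = 10 + 5*(p + 8) = 10 + 5*(8 + p) = 10 + (40 + 5*p) = 50 + 5*p)
q(z) = -60*z (q(z) = -2*(50 + 5*(-4))*z = -2*(50 - 20)*z = -60*z)
(-13*q(3))*(-15/(-13) + 16/(-23)) = (-(-780)*3)*(-15/(-13) + 16/(-23)) = (-13*(-180))*(-15*(-1/13) + 16*(-1/23)) = 2340*(15/13 - 16/23) = 2340*(137/299) = 24660/23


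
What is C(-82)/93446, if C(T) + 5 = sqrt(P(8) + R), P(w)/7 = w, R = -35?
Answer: -5/93446 + sqrt(21)/93446 ≈ -4.4670e-6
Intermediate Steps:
P(w) = 7*w
C(T) = -5 + sqrt(21) (C(T) = -5 + sqrt(7*8 - 35) = -5 + sqrt(56 - 35) = -5 + sqrt(21))
C(-82)/93446 = (-5 + sqrt(21))/93446 = (-5 + sqrt(21))*(1/93446) = -5/93446 + sqrt(21)/93446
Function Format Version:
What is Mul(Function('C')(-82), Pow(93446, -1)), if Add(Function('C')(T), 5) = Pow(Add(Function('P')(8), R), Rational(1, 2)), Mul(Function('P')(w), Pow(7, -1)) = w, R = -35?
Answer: Add(Rational(-5, 93446), Mul(Rational(1, 93446), Pow(21, Rational(1, 2)))) ≈ -4.4670e-6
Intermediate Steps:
Function('P')(w) = Mul(7, w)
Function('C')(T) = Add(-5, Pow(21, Rational(1, 2))) (Function('C')(T) = Add(-5, Pow(Add(Mul(7, 8), -35), Rational(1, 2))) = Add(-5, Pow(Add(56, -35), Rational(1, 2))) = Add(-5, Pow(21, Rational(1, 2))))
Mul(Function('C')(-82), Pow(93446, -1)) = Mul(Add(-5, Pow(21, Rational(1, 2))), Pow(93446, -1)) = Mul(Add(-5, Pow(21, Rational(1, 2))), Rational(1, 93446)) = Add(Rational(-5, 93446), Mul(Rational(1, 93446), Pow(21, Rational(1, 2))))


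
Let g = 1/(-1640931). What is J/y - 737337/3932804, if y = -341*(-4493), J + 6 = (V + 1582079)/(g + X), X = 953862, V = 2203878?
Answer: -1768217820246738183434037/9431243718200065629957892 ≈ -0.18749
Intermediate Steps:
g = -1/1640931 ≈ -6.0941e-7
J = -3178836147159/1565221725521 (J = -6 + (2203878 + 1582079)/(-1/1640931 + 953862) = -6 + 3785957/(1565221725521/1640931) = -6 + 3785957*(1640931/1565221725521) = -6 + 6212494205967/1565221725521 = -3178836147159/1565221725521 ≈ -2.0309)
y = 1532113
J/y - 737337/3932804 = -3178836147159/1565221725521/1532113 - 737337/3932804 = -3178836147159/1565221725521*1/1532113 - 737337*1/3932804 = -3178836147159/2398096553553155873 - 737337/3932804 = -1768217820246738183434037/9431243718200065629957892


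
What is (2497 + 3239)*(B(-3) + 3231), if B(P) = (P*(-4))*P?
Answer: 18326520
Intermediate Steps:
B(P) = -4*P² (B(P) = (-4*P)*P = -4*P²)
(2497 + 3239)*(B(-3) + 3231) = (2497 + 3239)*(-4*(-3)² + 3231) = 5736*(-4*9 + 3231) = 5736*(-36 + 3231) = 5736*3195 = 18326520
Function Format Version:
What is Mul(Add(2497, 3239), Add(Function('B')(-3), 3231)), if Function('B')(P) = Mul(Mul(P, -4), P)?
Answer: 18326520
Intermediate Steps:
Function('B')(P) = Mul(-4, Pow(P, 2)) (Function('B')(P) = Mul(Mul(-4, P), P) = Mul(-4, Pow(P, 2)))
Mul(Add(2497, 3239), Add(Function('B')(-3), 3231)) = Mul(Add(2497, 3239), Add(Mul(-4, Pow(-3, 2)), 3231)) = Mul(5736, Add(Mul(-4, 9), 3231)) = Mul(5736, Add(-36, 3231)) = Mul(5736, 3195) = 18326520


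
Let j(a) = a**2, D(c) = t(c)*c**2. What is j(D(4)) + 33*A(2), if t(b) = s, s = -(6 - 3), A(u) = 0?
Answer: 2304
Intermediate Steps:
s = -3 (s = -1*3 = -3)
t(b) = -3
D(c) = -3*c**2
j(D(4)) + 33*A(2) = (-3*4**2)**2 + 33*0 = (-3*16)**2 + 0 = (-48)**2 + 0 = 2304 + 0 = 2304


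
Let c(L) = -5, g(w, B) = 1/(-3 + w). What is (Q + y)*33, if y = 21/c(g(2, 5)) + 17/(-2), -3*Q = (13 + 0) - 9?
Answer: -4631/10 ≈ -463.10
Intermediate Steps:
Q = -4/3 (Q = -((13 + 0) - 9)/3 = -(13 - 9)/3 = -1/3*4 = -4/3 ≈ -1.3333)
y = -127/10 (y = 21/(-5) + 17/(-2) = 21*(-1/5) + 17*(-1/2) = -21/5 - 17/2 = -127/10 ≈ -12.700)
(Q + y)*33 = (-4/3 - 127/10)*33 = -421/30*33 = -4631/10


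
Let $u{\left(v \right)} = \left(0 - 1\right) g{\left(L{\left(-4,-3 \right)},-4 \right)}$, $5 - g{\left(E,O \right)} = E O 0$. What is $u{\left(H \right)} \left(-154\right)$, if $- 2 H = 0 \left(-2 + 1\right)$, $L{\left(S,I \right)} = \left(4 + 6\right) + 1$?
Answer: $770$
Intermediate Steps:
$L{\left(S,I \right)} = 11$ ($L{\left(S,I \right)} = 10 + 1 = 11$)
$g{\left(E,O \right)} = 5$ ($g{\left(E,O \right)} = 5 - E O 0 = 5 - 0 = 5 + 0 = 5$)
$H = 0$ ($H = - \frac{0 \left(-2 + 1\right)}{2} = - \frac{0 \left(-1\right)}{2} = \left(- \frac{1}{2}\right) 0 = 0$)
$u{\left(v \right)} = -5$ ($u{\left(v \right)} = \left(0 - 1\right) 5 = \left(-1\right) 5 = -5$)
$u{\left(H \right)} \left(-154\right) = \left(-5\right) \left(-154\right) = 770$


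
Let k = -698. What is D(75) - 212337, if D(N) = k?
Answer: -213035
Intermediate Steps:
D(N) = -698
D(75) - 212337 = -698 - 212337 = -213035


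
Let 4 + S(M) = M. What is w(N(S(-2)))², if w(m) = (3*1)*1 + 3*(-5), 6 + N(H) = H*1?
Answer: 144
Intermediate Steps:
S(M) = -4 + M
N(H) = -6 + H (N(H) = -6 + H*1 = -6 + H)
w(m) = -12 (w(m) = 3*1 - 15 = 3 - 15 = -12)
w(N(S(-2)))² = (-12)² = 144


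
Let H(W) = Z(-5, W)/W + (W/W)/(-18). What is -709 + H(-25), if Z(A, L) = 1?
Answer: -319093/450 ≈ -709.10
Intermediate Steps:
H(W) = -1/18 + 1/W (H(W) = 1/W + (W/W)/(-18) = 1/W + 1*(-1/18) = 1/W - 1/18 = -1/18 + 1/W)
-709 + H(-25) = -709 + (1/18)*(18 - 1*(-25))/(-25) = -709 + (1/18)*(-1/25)*(18 + 25) = -709 + (1/18)*(-1/25)*43 = -709 - 43/450 = -319093/450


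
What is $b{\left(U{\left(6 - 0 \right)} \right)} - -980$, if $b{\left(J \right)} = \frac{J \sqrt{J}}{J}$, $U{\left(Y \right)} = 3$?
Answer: $980 + \sqrt{3} \approx 981.73$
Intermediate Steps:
$b{\left(J \right)} = \sqrt{J}$ ($b{\left(J \right)} = \frac{J^{\frac{3}{2}}}{J} = \sqrt{J}$)
$b{\left(U{\left(6 - 0 \right)} \right)} - -980 = \sqrt{3} - -980 = \sqrt{3} + 980 = 980 + \sqrt{3}$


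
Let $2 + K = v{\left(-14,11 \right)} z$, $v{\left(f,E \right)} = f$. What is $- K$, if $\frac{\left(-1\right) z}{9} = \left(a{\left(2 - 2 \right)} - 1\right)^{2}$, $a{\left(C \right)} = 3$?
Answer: $-502$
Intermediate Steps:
$z = -36$ ($z = - 9 \left(3 - 1\right)^{2} = - 9 \cdot 2^{2} = \left(-9\right) 4 = -36$)
$K = 502$ ($K = -2 - -504 = -2 + 504 = 502$)
$- K = \left(-1\right) 502 = -502$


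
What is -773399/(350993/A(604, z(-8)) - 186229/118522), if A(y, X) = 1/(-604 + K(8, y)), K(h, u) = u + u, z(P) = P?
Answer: -91664796278/25126636790755 ≈ -0.0036481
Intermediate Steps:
K(h, u) = 2*u
A(y, X) = 1/(-604 + 2*y)
-773399/(350993/A(604, z(-8)) - 186229/118522) = -773399/(350993/((1/(2*(-302 + 604)))) - 186229/118522) = -773399/(350993/(((½)/302)) - 186229*1/118522) = -773399/(350993/(((½)*(1/302))) - 186229/118522) = -773399/(350993/(1/604) - 186229/118522) = -773399/(350993*604 - 186229/118522) = -773399/(211999772 - 186229/118522) = -773399/25126636790755/118522 = -773399*118522/25126636790755 = -91664796278/25126636790755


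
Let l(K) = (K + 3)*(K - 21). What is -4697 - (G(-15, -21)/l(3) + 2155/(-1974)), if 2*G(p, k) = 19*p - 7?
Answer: -41725762/8883 ≈ -4697.3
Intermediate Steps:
G(p, k) = -7/2 + 19*p/2 (G(p, k) = (19*p - 7)/2 = (-7 + 19*p)/2 = -7/2 + 19*p/2)
l(K) = (-21 + K)*(3 + K) (l(K) = (3 + K)*(-21 + K) = (-21 + K)*(3 + K))
-4697 - (G(-15, -21)/l(3) + 2155/(-1974)) = -4697 - ((-7/2 + (19/2)*(-15))/(-63 + 3**2 - 18*3) + 2155/(-1974)) = -4697 - ((-7/2 - 285/2)/(-63 + 9 - 54) + 2155*(-1/1974)) = -4697 - (-146/(-108) - 2155/1974) = -4697 - (-146*(-1/108) - 2155/1974) = -4697 - (73/54 - 2155/1974) = -4697 - 1*2311/8883 = -4697 - 2311/8883 = -41725762/8883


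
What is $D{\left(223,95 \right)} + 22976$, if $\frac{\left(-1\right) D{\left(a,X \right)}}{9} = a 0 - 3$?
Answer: $23003$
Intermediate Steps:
$D{\left(a,X \right)} = 27$ ($D{\left(a,X \right)} = - 9 \left(a 0 - 3\right) = - 9 \left(0 - 3\right) = \left(-9\right) \left(-3\right) = 27$)
$D{\left(223,95 \right)} + 22976 = 27 + 22976 = 23003$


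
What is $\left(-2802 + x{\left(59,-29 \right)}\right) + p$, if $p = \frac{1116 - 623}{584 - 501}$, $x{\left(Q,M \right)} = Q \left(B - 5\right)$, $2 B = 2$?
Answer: $- \frac{251661}{83} \approx -3032.1$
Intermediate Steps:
$B = 1$ ($B = \frac{1}{2} \cdot 2 = 1$)
$x{\left(Q,M \right)} = - 4 Q$ ($x{\left(Q,M \right)} = Q \left(1 - 5\right) = Q \left(-4\right) = - 4 Q$)
$p = \frac{493}{83} \approx 5.9398$
$\left(-2802 + x{\left(59,-29 \right)}\right) + p = \left(-2802 - 236\right) + \frac{493}{83} = -3038 + \frac{493}{83} = - \frac{251661}{83}$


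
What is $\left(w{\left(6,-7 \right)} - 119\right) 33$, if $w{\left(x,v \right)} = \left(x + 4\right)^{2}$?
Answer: $-627$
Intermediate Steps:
$w{\left(x,v \right)} = \left(4 + x\right)^{2}$
$\left(w{\left(6,-7 \right)} - 119\right) 33 = \left(\left(4 + 6\right)^{2} - 119\right) 33 = \left(10^{2} - 119\right) 33 = \left(100 - 119\right) 33 = \left(-19\right) 33 = -627$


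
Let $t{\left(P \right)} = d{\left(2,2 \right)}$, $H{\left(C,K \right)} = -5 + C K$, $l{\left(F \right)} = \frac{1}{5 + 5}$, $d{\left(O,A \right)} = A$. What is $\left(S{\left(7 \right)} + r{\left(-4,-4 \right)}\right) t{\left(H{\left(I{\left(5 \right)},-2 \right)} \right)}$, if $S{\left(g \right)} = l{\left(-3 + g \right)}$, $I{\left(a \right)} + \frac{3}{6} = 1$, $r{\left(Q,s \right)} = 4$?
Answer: $\frac{41}{5} \approx 8.2$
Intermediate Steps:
$I{\left(a \right)} = \frac{1}{2}$ ($I{\left(a \right)} = - \frac{1}{2} + 1 = \frac{1}{2}$)
$l{\left(F \right)} = \frac{1}{10}$
$S{\left(g \right)} = \frac{1}{10}$
$t{\left(P \right)} = 2$
$\left(S{\left(7 \right)} + r{\left(-4,-4 \right)}\right) t{\left(H{\left(I{\left(5 \right)},-2 \right)} \right)} = \left(\frac{1}{10} + 4\right) 2 = \frac{41}{10} \cdot 2 = \frac{41}{5}$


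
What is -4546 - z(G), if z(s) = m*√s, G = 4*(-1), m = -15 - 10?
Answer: -4546 + 50*I ≈ -4546.0 + 50.0*I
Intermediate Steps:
m = -25
G = -4
z(s) = -25*√s
-4546 - z(G) = -4546 - (-25)*√(-4) = -4546 - (-25)*2*I = -4546 - (-50)*I = -4546 + 50*I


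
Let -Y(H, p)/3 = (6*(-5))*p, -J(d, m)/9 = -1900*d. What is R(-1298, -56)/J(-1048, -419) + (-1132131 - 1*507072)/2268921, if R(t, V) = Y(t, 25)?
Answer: -21763654959/30119169968 ≈ -0.72258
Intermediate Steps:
J(d, m) = 17100*d (J(d, m) = -(-17100)*d = 17100*d)
Y(H, p) = 90*p (Y(H, p) = -3*6*(-5)*p = -(-90)*p = 90*p)
R(t, V) = 2250 (R(t, V) = 90*25 = 2250)
R(-1298, -56)/J(-1048, -419) + (-1132131 - 1*507072)/2268921 = 2250/((17100*(-1048))) + (-1132131 - 1*507072)/2268921 = 2250/(-17920800) + (-1132131 - 507072)*(1/2268921) = 2250*(-1/17920800) - 1639203*1/2268921 = -5/39824 - 546401/756307 = -21763654959/30119169968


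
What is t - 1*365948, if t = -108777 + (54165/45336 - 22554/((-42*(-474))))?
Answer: -566749417979/1193848 ≈ -4.7473e+5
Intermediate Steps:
t = -129863130075/1193848 (t = -108777 + (54165*(1/45336) - 22554/19908) = -108777 + (18055/15112 - 22554*1/19908) = -108777 + (18055/15112 - 179/158) = -108777 + 73821/1193848 = -129863130075/1193848 ≈ -1.0878e+5)
t - 1*365948 = -129863130075/1193848 - 1*365948 = -129863130075/1193848 - 365948 = -566749417979/1193848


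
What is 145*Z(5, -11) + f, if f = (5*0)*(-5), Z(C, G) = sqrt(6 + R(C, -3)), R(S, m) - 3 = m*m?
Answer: 435*sqrt(2) ≈ 615.18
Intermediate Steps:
R(S, m) = 3 + m**2 (R(S, m) = 3 + m*m = 3 + m**2)
Z(C, G) = 3*sqrt(2) (Z(C, G) = sqrt(6 + (3 + (-3)**2)) = sqrt(6 + (3 + 9)) = sqrt(6 + 12) = sqrt(18) = 3*sqrt(2))
f = 0 (f = 0*(-5) = 0)
145*Z(5, -11) + f = 145*(3*sqrt(2)) + 0 = 435*sqrt(2) + 0 = 435*sqrt(2)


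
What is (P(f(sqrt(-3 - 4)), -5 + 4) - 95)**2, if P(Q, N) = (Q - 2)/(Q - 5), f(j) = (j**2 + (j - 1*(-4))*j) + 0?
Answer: (1345328*sqrt(7) + 2210889*I)/(152*sqrt(7) + 249*I) ≈ 8858.7 + 12.635*I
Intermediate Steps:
f(j) = j**2 + j*(4 + j) (f(j) = (j**2 + (j + 4)*j) + 0 = (j**2 + (4 + j)*j) + 0 = (j**2 + j*(4 + j)) + 0 = j**2 + j*(4 + j))
P(Q, N) = (-2 + Q)/(-5 + Q)
(P(f(sqrt(-3 - 4)), -5 + 4) - 95)**2 = ((-2 + 2*sqrt(-3 - 4)*(2 + sqrt(-3 - 4)))/(-5 + 2*sqrt(-3 - 4)*(2 + sqrt(-3 - 4))) - 95)**2 = ((-2 + 2*sqrt(-7)*(2 + sqrt(-7)))/(-5 + 2*sqrt(-7)*(2 + sqrt(-7))) - 95)**2 = ((-2 + 2*(I*sqrt(7))*(2 + I*sqrt(7)))/(-5 + 2*(I*sqrt(7))*(2 + I*sqrt(7))) - 95)**2 = ((-2 + 2*I*sqrt(7)*(2 + I*sqrt(7)))/(-5 + 2*I*sqrt(7)*(2 + I*sqrt(7))) - 95)**2 = (-95 + (-2 + 2*I*sqrt(7)*(2 + I*sqrt(7)))/(-5 + 2*I*sqrt(7)*(2 + I*sqrt(7))))**2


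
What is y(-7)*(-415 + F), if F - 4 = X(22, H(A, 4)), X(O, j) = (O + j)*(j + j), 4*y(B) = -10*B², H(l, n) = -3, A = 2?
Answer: 128625/2 ≈ 64313.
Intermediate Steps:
y(B) = -5*B²/2 (y(B) = (-10*B²)/4 = -5*B²/2)
X(O, j) = 2*j*(O + j) (X(O, j) = (O + j)*(2*j) = 2*j*(O + j))
F = -110 (F = 4 + 2*(-3)*(22 - 3) = 4 + 2*(-3)*19 = 4 - 114 = -110)
y(-7)*(-415 + F) = (-5/2*(-7)²)*(-415 - 110) = -5/2*49*(-525) = -245/2*(-525) = 128625/2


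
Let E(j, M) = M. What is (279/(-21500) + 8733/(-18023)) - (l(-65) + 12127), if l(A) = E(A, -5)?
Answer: -4697401116917/387494500 ≈ -12123.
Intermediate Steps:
l(A) = -5
(279/(-21500) + 8733/(-18023)) - (l(-65) + 12127) = (279/(-21500) + 8733/(-18023)) - (-5 + 12127) = (279*(-1/21500) + 8733*(-1/18023)) - 1*12122 = (-279/21500 - 8733/18023) - 12122 = -192787917/387494500 - 12122 = -4697401116917/387494500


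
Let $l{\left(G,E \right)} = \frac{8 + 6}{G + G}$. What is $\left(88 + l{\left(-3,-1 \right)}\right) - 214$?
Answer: $- \frac{385}{3} \approx -128.33$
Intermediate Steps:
$l{\left(G,E \right)} = \frac{7}{G}$ ($l{\left(G,E \right)} = \frac{14}{2 G} = 14 \frac{1}{2 G} = \frac{7}{G}$)
$\left(88 + l{\left(-3,-1 \right)}\right) - 214 = \left(88 + \frac{7}{-3}\right) - 214 = \left(88 + 7 \left(- \frac{1}{3}\right)\right) - 214 = \left(88 - \frac{7}{3}\right) - 214 = \frac{257}{3} - 214 = - \frac{385}{3}$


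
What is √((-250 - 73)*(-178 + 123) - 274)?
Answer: √17491 ≈ 132.25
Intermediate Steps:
√((-250 - 73)*(-178 + 123) - 274) = √(-323*(-55) - 274) = √(17765 - 274) = √17491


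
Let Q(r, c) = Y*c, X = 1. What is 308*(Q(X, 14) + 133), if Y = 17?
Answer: 114268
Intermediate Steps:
Q(r, c) = 17*c
308*(Q(X, 14) + 133) = 308*(17*14 + 133) = 308*(238 + 133) = 308*371 = 114268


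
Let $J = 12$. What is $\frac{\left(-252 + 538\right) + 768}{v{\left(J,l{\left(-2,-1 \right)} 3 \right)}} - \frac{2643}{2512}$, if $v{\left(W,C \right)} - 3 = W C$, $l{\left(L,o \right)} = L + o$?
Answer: $- \frac{2925163}{263760} \approx -11.09$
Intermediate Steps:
$v{\left(W,C \right)} = 3 + C W$ ($v{\left(W,C \right)} = 3 + W C = 3 + C W$)
$\frac{\left(-252 + 538\right) + 768}{v{\left(J,l{\left(-2,-1 \right)} 3 \right)}} - \frac{2643}{2512} = \frac{\left(-252 + 538\right) + 768}{3 + \left(-2 - 1\right) 3 \cdot 12} - \frac{2643}{2512} = \frac{286 + 768}{3 + \left(-3\right) 3 \cdot 12} - \frac{2643}{2512} = \frac{1054}{3 - 108} - \frac{2643}{2512} = \frac{1054}{-105} - \frac{2643}{2512} = 1054 \left(- \frac{1}{105}\right) - \frac{2643}{2512} = - \frac{1054}{105} - \frac{2643}{2512} = - \frac{2925163}{263760}$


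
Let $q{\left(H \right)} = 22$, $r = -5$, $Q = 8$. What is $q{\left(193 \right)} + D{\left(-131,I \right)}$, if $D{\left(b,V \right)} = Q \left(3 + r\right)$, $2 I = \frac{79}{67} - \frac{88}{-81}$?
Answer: $6$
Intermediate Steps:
$I = \frac{12295}{10854}$ ($I = \frac{\frac{79}{67} - \frac{88}{-81}}{2} = \frac{79 \cdot \frac{1}{67} - - \frac{88}{81}}{2} = \frac{\frac{79}{67} + \frac{88}{81}}{2} = \frac{1}{2} \cdot \frac{12295}{5427} = \frac{12295}{10854} \approx 1.1328$)
$D{\left(b,V \right)} = -16$ ($D{\left(b,V \right)} = 8 \left(3 - 5\right) = 8 \left(-2\right) = -16$)
$q{\left(193 \right)} + D{\left(-131,I \right)} = 22 - 16 = 6$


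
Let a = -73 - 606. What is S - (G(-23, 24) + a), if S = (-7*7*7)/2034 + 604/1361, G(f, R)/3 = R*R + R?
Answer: -3102473441/2768274 ≈ -1120.7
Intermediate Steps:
a = -679
G(f, R) = 3*R + 3*R² (G(f, R) = 3*(R*R + R) = 3*(R² + R) = 3*(R + R²) = 3*R + 3*R²)
S = 761713/2768274 (S = -49*7*(1/2034) + 604*(1/1361) = -343*1/2034 + 604/1361 = -343/2034 + 604/1361 = 761713/2768274 ≈ 0.27516)
S - (G(-23, 24) + a) = 761713/2768274 - (3*24*(1 + 24) - 679) = 761713/2768274 - (3*24*25 - 679) = 761713/2768274 - (1800 - 679) = 761713/2768274 - 1*1121 = 761713/2768274 - 1121 = -3102473441/2768274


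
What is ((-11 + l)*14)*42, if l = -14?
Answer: -14700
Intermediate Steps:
((-11 + l)*14)*42 = ((-11 - 14)*14)*42 = -25*14*42 = -350*42 = -14700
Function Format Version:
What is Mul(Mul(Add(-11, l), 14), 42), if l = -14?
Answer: -14700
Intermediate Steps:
Mul(Mul(Add(-11, l), 14), 42) = Mul(Mul(Add(-11, -14), 14), 42) = Mul(Mul(-25, 14), 42) = Mul(-350, 42) = -14700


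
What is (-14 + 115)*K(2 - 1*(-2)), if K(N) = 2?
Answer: 202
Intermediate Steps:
(-14 + 115)*K(2 - 1*(-2)) = (-14 + 115)*2 = 101*2 = 202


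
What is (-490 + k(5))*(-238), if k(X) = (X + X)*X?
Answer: 104720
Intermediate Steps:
k(X) = 2*X**2 (k(X) = (2*X)*X = 2*X**2)
(-490 + k(5))*(-238) = (-490 + 2*5**2)*(-238) = (-490 + 2*25)*(-238) = (-490 + 50)*(-238) = -440*(-238) = 104720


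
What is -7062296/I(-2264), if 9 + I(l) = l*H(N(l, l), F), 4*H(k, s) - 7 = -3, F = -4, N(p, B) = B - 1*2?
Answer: 7062296/2273 ≈ 3107.0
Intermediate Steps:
N(p, B) = -2 + B (N(p, B) = B - 2 = -2 + B)
H(k, s) = 1 (H(k, s) = 7/4 + (¼)*(-3) = 7/4 - ¾ = 1)
I(l) = -9 + l (I(l) = -9 + l*1 = -9 + l)
-7062296/I(-2264) = -7062296/(-9 - 2264) = -7062296/(-2273) = -7062296*(-1/2273) = 7062296/2273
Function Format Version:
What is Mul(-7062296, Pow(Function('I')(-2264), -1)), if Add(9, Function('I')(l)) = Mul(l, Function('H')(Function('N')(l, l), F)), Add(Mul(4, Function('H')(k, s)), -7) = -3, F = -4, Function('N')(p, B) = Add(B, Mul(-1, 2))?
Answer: Rational(7062296, 2273) ≈ 3107.0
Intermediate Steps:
Function('N')(p, B) = Add(-2, B) (Function('N')(p, B) = Add(B, -2) = Add(-2, B))
Function('H')(k, s) = 1 (Function('H')(k, s) = Add(Rational(7, 4), Mul(Rational(1, 4), -3)) = Add(Rational(7, 4), Rational(-3, 4)) = 1)
Function('I')(l) = Add(-9, l) (Function('I')(l) = Add(-9, Mul(l, 1)) = Add(-9, l))
Mul(-7062296, Pow(Function('I')(-2264), -1)) = Mul(-7062296, Pow(Add(-9, -2264), -1)) = Mul(-7062296, Pow(-2273, -1)) = Mul(-7062296, Rational(-1, 2273)) = Rational(7062296, 2273)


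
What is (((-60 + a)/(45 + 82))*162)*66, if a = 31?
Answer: -310068/127 ≈ -2441.5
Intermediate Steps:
(((-60 + a)/(45 + 82))*162)*66 = (((-60 + 31)/(45 + 82))*162)*66 = (-29/127*162)*66 = (-29*1/127*162)*66 = -29/127*162*66 = -4698/127*66 = -310068/127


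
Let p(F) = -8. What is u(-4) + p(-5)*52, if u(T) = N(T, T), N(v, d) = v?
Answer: -420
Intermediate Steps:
u(T) = T
u(-4) + p(-5)*52 = -4 - 8*52 = -4 - 416 = -420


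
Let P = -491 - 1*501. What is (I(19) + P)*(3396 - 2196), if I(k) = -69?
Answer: -1273200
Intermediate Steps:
P = -992 (P = -491 - 501 = -992)
(I(19) + P)*(3396 - 2196) = (-69 - 992)*(3396 - 2196) = -1061*1200 = -1273200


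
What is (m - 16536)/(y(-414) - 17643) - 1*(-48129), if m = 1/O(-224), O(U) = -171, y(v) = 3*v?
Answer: 155427491872/3229335 ≈ 48130.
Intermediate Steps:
m = -1/171 (m = 1/(-171) = -1/171 ≈ -0.0058480)
(m - 16536)/(y(-414) - 17643) - 1*(-48129) = (-1/171 - 16536)/(3*(-414) - 17643) - 1*(-48129) = -2827657/(171*(-1242 - 17643)) + 48129 = -2827657/171/(-18885) + 48129 = -2827657/171*(-1/18885) + 48129 = 2827657/3229335 + 48129 = 155427491872/3229335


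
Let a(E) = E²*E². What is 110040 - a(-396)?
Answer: -24591147816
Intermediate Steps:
a(E) = E⁴
110040 - a(-396) = 110040 - 1*(-396)⁴ = 110040 - 1*24591257856 = 110040 - 24591257856 = -24591147816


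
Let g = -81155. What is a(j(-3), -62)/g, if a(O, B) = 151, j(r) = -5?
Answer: -151/81155 ≈ -0.0018606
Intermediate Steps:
a(j(-3), -62)/g = 151/(-81155) = 151*(-1/81155) = -151/81155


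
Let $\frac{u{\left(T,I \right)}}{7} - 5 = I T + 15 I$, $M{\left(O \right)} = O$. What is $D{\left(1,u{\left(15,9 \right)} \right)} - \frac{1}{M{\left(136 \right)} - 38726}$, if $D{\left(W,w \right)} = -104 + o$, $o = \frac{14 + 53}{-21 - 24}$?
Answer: $- \frac{36637337}{347310} \approx -105.49$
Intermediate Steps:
$o = - \frac{67}{45}$ ($o = \frac{67}{-45} = 67 \left(- \frac{1}{45}\right) = - \frac{67}{45} \approx -1.4889$)
$u{\left(T,I \right)} = 35 + 105 I + 7 I T$ ($u{\left(T,I \right)} = 35 + 7 \left(I T + 15 I\right) = 35 + 7 \left(15 I + I T\right) = 35 + \left(105 I + 7 I T\right) = 35 + 105 I + 7 I T$)
$D{\left(W,w \right)} = - \frac{4747}{45}$ ($D{\left(W,w \right)} = -104 - \frac{67}{45} = - \frac{4747}{45}$)
$D{\left(1,u{\left(15,9 \right)} \right)} - \frac{1}{M{\left(136 \right)} - 38726} = - \frac{4747}{45} - \frac{1}{136 - 38726} = - \frac{4747}{45} - \frac{1}{-38590} = - \frac{4747}{45} - - \frac{1}{38590} = - \frac{4747}{45} + \frac{1}{38590} = - \frac{36637337}{347310}$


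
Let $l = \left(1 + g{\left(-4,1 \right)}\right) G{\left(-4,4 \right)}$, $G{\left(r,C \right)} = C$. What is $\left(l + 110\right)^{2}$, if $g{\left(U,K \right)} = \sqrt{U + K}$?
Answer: $12948 + 912 i \sqrt{3} \approx 12948.0 + 1579.6 i$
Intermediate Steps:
$g{\left(U,K \right)} = \sqrt{K + U}$
$l = 4 + 4 i \sqrt{3}$ ($l = \left(1 + \sqrt{1 - 4}\right) 4 = \left(1 + \sqrt{-3}\right) 4 = \left(1 + i \sqrt{3}\right) 4 = 4 + 4 i \sqrt{3} \approx 4.0 + 6.9282 i$)
$\left(l + 110\right)^{2} = \left(\left(4 + 4 i \sqrt{3}\right) + 110\right)^{2} = \left(114 + 4 i \sqrt{3}\right)^{2}$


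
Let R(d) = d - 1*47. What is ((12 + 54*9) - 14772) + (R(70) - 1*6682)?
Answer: -20933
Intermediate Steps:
R(d) = -47 + d (R(d) = d - 47 = -47 + d)
((12 + 54*9) - 14772) + (R(70) - 1*6682) = ((12 + 54*9) - 14772) + ((-47 + 70) - 1*6682) = ((12 + 486) - 14772) + (23 - 6682) = (498 - 14772) - 6659 = -14274 - 6659 = -20933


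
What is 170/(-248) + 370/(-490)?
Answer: -8753/6076 ≈ -1.4406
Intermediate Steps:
170/(-248) + 370/(-490) = 170*(-1/248) + 370*(-1/490) = -85/124 - 37/49 = -8753/6076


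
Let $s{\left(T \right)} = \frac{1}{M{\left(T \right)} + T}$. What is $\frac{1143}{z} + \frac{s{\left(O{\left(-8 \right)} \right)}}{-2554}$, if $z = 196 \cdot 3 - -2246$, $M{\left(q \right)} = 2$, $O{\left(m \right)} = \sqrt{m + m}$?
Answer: $\frac{14594693}{36190180} + \frac{i}{12770} \approx 0.40328 + 7.8309 \cdot 10^{-5} i$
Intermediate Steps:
$O{\left(m \right)} = \sqrt{2} \sqrt{m}$ ($O{\left(m \right)} = \sqrt{2 m} = \sqrt{2} \sqrt{m}$)
$z = 2834$ ($z = 588 + 2246 = 2834$)
$s{\left(T \right)} = \frac{1}{2 + T}$
$\frac{1143}{z} + \frac{s{\left(O{\left(-8 \right)} \right)}}{-2554} = \frac{1143}{2834} + \frac{1}{\left(2 + \sqrt{2} \sqrt{-8}\right) \left(-2554\right)} = 1143 \cdot \frac{1}{2834} + \frac{1}{2 + \sqrt{2} \cdot 2 i \sqrt{2}} \left(- \frac{1}{2554}\right) = \frac{1143}{2834} + \frac{1}{2 + 4 i} \left(- \frac{1}{2554}\right) = \frac{1143}{2834} + \frac{2 - 4 i}{20} \left(- \frac{1}{2554}\right) = \frac{1143}{2834} - \frac{2 - 4 i}{51080}$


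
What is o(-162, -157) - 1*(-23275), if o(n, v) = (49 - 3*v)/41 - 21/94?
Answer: 89749869/3854 ≈ 23287.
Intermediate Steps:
o(n, v) = 3745/3854 - 3*v/41 (o(n, v) = (49 - 3*v)*(1/41) - 21*1/94 = (49/41 - 3*v/41) - 21/94 = 3745/3854 - 3*v/41)
o(-162, -157) - 1*(-23275) = (3745/3854 - 3/41*(-157)) - 1*(-23275) = (3745/3854 + 471/41) + 23275 = 48019/3854 + 23275 = 89749869/3854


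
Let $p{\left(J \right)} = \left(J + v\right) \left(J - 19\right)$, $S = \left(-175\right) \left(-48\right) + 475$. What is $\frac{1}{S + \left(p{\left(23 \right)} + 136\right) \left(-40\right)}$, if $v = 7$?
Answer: $- \frac{1}{1365} \approx -0.0007326$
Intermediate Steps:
$S = 8875$ ($S = 8400 + 475 = 8875$)
$p{\left(J \right)} = \left(-19 + J\right) \left(7 + J\right)$ ($p{\left(J \right)} = \left(J + 7\right) \left(J - 19\right) = \left(7 + J\right) \left(-19 + J\right) = \left(-19 + J\right) \left(7 + J\right)$)
$\frac{1}{S + \left(p{\left(23 \right)} + 136\right) \left(-40\right)} = \frac{1}{8875 + \left(\left(-133 + 23^{2} - 276\right) + 136\right) \left(-40\right)} = \frac{1}{8875 + \left(\left(-133 + 529 - 276\right) + 136\right) \left(-40\right)} = \frac{1}{8875 + \left(120 + 136\right) \left(-40\right)} = \frac{1}{8875 + 256 \left(-40\right)} = \frac{1}{8875 - 10240} = \frac{1}{-1365} = - \frac{1}{1365}$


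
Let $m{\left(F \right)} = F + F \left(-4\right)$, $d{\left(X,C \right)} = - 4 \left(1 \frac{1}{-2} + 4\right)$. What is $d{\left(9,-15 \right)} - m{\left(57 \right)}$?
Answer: $157$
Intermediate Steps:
$d{\left(X,C \right)} = -14$ ($d{\left(X,C \right)} = - 4 \left(1 \left(- \frac{1}{2}\right) + 4\right) = - 4 \left(- \frac{1}{2} + 4\right) = \left(-4\right) \frac{7}{2} = -14$)
$m{\left(F \right)} = - 3 F$ ($m{\left(F \right)} = F - 4 F = - 3 F$)
$d{\left(9,-15 \right)} - m{\left(57 \right)} = -14 - \left(-3\right) 57 = -14 - -171 = -14 + 171 = 157$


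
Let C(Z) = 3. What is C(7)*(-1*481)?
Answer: -1443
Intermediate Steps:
C(7)*(-1*481) = 3*(-1*481) = 3*(-481) = -1443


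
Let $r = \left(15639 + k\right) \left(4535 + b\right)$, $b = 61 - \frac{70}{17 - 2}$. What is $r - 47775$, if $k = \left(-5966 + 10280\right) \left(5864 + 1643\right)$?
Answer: $148762995171$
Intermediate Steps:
$k = 32385198$ ($k = 4314 \cdot 7507 = 32385198$)
$b = \frac{169}{3}$ ($b = 61 - \frac{70}{15} = 61 - \frac{14}{3} = \frac{169}{3} \approx 56.333$)
$r = 148763042946$ ($r = \left(15639 + 32385198\right) \left(4535 + \frac{169}{3}\right) = 32400837 \cdot \frac{13774}{3} = 148763042946$)
$r - 47775 = 148763042946 - 47775 = 148762995171$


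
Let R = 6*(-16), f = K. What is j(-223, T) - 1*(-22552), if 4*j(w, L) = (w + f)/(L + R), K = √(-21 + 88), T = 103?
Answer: 631233/28 + √67/28 ≈ 22544.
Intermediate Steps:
K = √67 ≈ 8.1853
f = √67 ≈ 8.1853
R = -96
j(w, L) = (w + √67)/(4*(-96 + L)) (j(w, L) = ((w + √67)/(L - 96))/4 = ((w + √67)/(-96 + L))/4 = (w + √67)/(4*(-96 + L)))
j(-223, T) - 1*(-22552) = (-223 + √67)/(4*(-96 + 103)) - 1*(-22552) = (¼)*(-223 + √67)/7 + 22552 = (¼)*(⅐)*(-223 + √67) + 22552 = (-223/28 + √67/28) + 22552 = 631233/28 + √67/28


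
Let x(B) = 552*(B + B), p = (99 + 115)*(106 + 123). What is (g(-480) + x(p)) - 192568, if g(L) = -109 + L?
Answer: 53909467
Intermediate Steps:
p = 49006 (p = 214*229 = 49006)
x(B) = 1104*B (x(B) = 552*(2*B) = 1104*B)
(g(-480) + x(p)) - 192568 = ((-109 - 480) + 1104*49006) - 192568 = (-589 + 54102624) - 192568 = 54102035 - 192568 = 53909467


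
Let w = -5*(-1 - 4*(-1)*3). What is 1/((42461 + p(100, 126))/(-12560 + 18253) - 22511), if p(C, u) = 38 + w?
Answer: -5693/128112679 ≈ -4.4437e-5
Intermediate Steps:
w = -55 (w = -5*(-1 + 4*3) = -5*(-1 + 12) = -5*11 = -55)
p(C, u) = -17 (p(C, u) = 38 - 55 = -17)
1/((42461 + p(100, 126))/(-12560 + 18253) - 22511) = 1/((42461 - 17)/(-12560 + 18253) - 22511) = 1/(42444/5693 - 22511) = 1/(-128112679/5693) = -5693/128112679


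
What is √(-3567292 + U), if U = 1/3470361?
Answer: I*√42962343987028870371/3470361 ≈ 1888.7*I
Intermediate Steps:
U = 1/3470361 ≈ 2.8815e-7
√(-3567292 + U) = √(-3567292 + 1/3470361) = √(-12379791032411/3470361) = I*√42962343987028870371/3470361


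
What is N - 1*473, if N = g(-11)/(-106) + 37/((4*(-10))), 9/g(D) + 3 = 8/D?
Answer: -41191581/86920 ≈ -473.90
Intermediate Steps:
g(D) = 9/(-3 + 8/D)
N = -78421/86920 (N = -9*(-11)/(-8 + 3*(-11))/(-106) + 37/((4*(-10))) = -9*(-11)/(-8 - 33)*(-1/106) + 37/(-40) = -9*(-11)/(-41)*(-1/106) + 37*(-1/40) = -9*(-11)*(-1/41)*(-1/106) - 37/40 = -99/41*(-1/106) - 37/40 = 99/4346 - 37/40 = -78421/86920 ≈ -0.90222)
N - 1*473 = -78421/86920 - 1*473 = -78421/86920 - 473 = -41191581/86920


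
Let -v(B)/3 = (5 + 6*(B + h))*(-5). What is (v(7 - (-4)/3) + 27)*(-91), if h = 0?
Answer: -77532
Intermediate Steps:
v(B) = 75 + 90*B (v(B) = -3*(5 + 6*(B + 0))*(-5) = -3*(5 + 6*B)*(-5) = -3*(-25 - 30*B) = 75 + 90*B)
(v(7 - (-4)/3) + 27)*(-91) = ((75 + 90*(7 - (-4)/3)) + 27)*(-91) = ((75 + 90*(7 - 1*(-4/3))) + 27)*(-91) = ((75 + 90*(7 + 4/3)) + 27)*(-91) = ((75 + 90*(25/3)) + 27)*(-91) = ((75 + 750) + 27)*(-91) = (825 + 27)*(-91) = 852*(-91) = -77532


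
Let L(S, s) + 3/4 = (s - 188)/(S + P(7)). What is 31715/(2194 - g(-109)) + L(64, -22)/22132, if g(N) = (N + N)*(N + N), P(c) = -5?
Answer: -16569836629/23676548016 ≈ -0.69984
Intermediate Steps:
L(S, s) = -3/4 + (-188 + s)/(-5 + S) (L(S, s) = -3/4 + (s - 188)/(S - 5) = -3/4 + (-188 + s)/(-5 + S))
g(N) = 4*N**2 (g(N) = (2*N)*(2*N) = 4*N**2)
31715/(2194 - g(-109)) + L(64, -22)/22132 = 31715/(2194 - 4*(-109)**2) + ((-737 - 3*64 + 4*(-22))/(4*(-5 + 64)))/22132 = 31715/(2194 - 4*11881) + ((1/4)*(-737 - 192 - 88)/59)*(1/22132) = 31715/(2194 - 1*47524) + ((1/4)*(1/59)*(-1017))*(1/22132) = 31715/(2194 - 47524) - 1017/236*1/22132 = 31715/(-45330) - 1017/5223152 = 31715*(-1/45330) - 1017/5223152 = -6343/9066 - 1017/5223152 = -16569836629/23676548016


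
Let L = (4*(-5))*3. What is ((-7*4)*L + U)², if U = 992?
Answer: 7139584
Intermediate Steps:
L = -60 (L = -20*3 = -60)
((-7*4)*L + U)² = (-7*4*(-60) + 992)² = (-28*(-60) + 992)² = (1680 + 992)² = 2672² = 7139584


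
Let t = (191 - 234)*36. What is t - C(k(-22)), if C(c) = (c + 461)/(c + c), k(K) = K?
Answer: -67673/44 ≈ -1538.0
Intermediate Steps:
C(c) = (461 + c)/(2*c) (C(c) = (461 + c)/((2*c)) = (461 + c)*(1/(2*c)) = (461 + c)/(2*c))
t = -1548 (t = -43*36 = -1548)
t - C(k(-22)) = -1548 - (461 - 22)/(2*(-22)) = -1548 - (-1)*439/(2*22) = -1548 - 1*(-439/44) = -1548 + 439/44 = -67673/44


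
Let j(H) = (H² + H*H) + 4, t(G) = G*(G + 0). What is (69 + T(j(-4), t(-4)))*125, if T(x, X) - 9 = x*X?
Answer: 81750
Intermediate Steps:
t(G) = G² (t(G) = G*G = G²)
j(H) = 4 + 2*H² (j(H) = (H² + H²) + 4 = 2*H² + 4 = 4 + 2*H²)
T(x, X) = 9 + X*x (T(x, X) = 9 + x*X = 9 + X*x)
(69 + T(j(-4), t(-4)))*125 = (69 + (9 + (-4)²*(4 + 2*(-4)²)))*125 = (69 + (9 + 16*(4 + 2*16)))*125 = (69 + (9 + 16*(4 + 32)))*125 = (69 + (9 + 16*36))*125 = (69 + (9 + 576))*125 = (69 + 585)*125 = 654*125 = 81750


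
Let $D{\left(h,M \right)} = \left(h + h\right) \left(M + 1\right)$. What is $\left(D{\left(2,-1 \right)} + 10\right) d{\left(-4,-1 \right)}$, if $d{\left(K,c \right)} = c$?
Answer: $-10$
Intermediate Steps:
$D{\left(h,M \right)} = 2 h \left(1 + M\right)$
$\left(D{\left(2,-1 \right)} + 10\right) d{\left(-4,-1 \right)} = \left(2 \cdot 2 \left(1 - 1\right) + 10\right) \left(-1\right) = \left(2 \cdot 2 \cdot 0 + 10\right) \left(-1\right) = \left(0 + 10\right) \left(-1\right) = 10 \left(-1\right) = -10$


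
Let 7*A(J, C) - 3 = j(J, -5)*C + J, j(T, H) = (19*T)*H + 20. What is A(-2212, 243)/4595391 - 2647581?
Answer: -85166638227526/32167737 ≈ -2.6476e+6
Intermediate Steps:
j(T, H) = 20 + 19*H*T (j(T, H) = 19*H*T + 20 = 20 + 19*H*T)
A(J, C) = 3/7 + J/7 + C*(20 - 95*J)/7 (A(J, C) = 3/7 + ((20 + 19*(-5)*J)*C + J)/7 = 3/7 + ((20 - 95*J)*C + J)/7 = 3/7 + (C*(20 - 95*J) + J)/7 = 3/7 + (J + C*(20 - 95*J))/7 = 3/7 + (J/7 + C*(20 - 95*J)/7) = 3/7 + J/7 + C*(20 - 95*J)/7)
A(-2212, 243)/4595391 - 2647581 = (3/7 + (1/7)*(-2212) - 5/7*243*(-4 + 19*(-2212)))/4595391 - 2647581 = (3/7 - 316 - 5/7*243*(-4 - 42028))*(1/4595391) - 2647581 = (3/7 - 316 - 5/7*243*(-42032))*(1/4595391) - 2647581 = (3/7 - 316 + 51068880/7)*(1/4595391) - 2647581 = (51066671/7)*(1/4595391) - 2647581 = 51066671/32167737 - 2647581 = -85166638227526/32167737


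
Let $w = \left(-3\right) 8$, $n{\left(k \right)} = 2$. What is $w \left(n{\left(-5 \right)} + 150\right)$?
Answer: $-3648$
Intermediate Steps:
$w = -24$
$w \left(n{\left(-5 \right)} + 150\right) = - 24 \left(2 + 150\right) = \left(-24\right) 152 = -3648$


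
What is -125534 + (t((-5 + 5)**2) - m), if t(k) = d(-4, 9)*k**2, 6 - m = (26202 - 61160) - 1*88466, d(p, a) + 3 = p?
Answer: -248964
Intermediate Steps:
d(p, a) = -3 + p
m = 123430 (m = 6 - ((26202 - 61160) - 1*88466) = 6 - (-34958 - 88466) = 6 - 1*(-123424) = 6 + 123424 = 123430)
t(k) = -7*k**2 (t(k) = (-3 - 4)*k**2 = -7*k**2)
-125534 + (t((-5 + 5)**2) - m) = -125534 + (-7*(-5 + 5)**4 - 1*123430) = -125534 + (-7*(0**2)**2 - 123430) = -125534 + (-7*0**2 - 123430) = -125534 + (-7*0 - 123430) = -125534 + (0 - 123430) = -125534 - 123430 = -248964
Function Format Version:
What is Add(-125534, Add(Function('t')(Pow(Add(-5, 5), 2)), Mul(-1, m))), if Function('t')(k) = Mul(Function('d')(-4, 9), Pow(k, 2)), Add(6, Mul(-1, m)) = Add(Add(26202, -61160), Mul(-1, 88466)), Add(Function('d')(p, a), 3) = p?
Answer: -248964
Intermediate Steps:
Function('d')(p, a) = Add(-3, p)
m = 123430 (m = Add(6, Mul(-1, Add(Add(26202, -61160), Mul(-1, 88466)))) = Add(6, Mul(-1, Add(-34958, -88466))) = Add(6, Mul(-1, -123424)) = Add(6, 123424) = 123430)
Function('t')(k) = Mul(-7, Pow(k, 2)) (Function('t')(k) = Mul(Add(-3, -4), Pow(k, 2)) = Mul(-7, Pow(k, 2)))
Add(-125534, Add(Function('t')(Pow(Add(-5, 5), 2)), Mul(-1, m))) = Add(-125534, Add(Mul(-7, Pow(Pow(Add(-5, 5), 2), 2)), Mul(-1, 123430))) = Add(-125534, Add(Mul(-7, Pow(Pow(0, 2), 2)), -123430)) = Add(-125534, Add(Mul(-7, Pow(0, 2)), -123430)) = Add(-125534, Add(Mul(-7, 0), -123430)) = Add(-125534, Add(0, -123430)) = Add(-125534, -123430) = -248964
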